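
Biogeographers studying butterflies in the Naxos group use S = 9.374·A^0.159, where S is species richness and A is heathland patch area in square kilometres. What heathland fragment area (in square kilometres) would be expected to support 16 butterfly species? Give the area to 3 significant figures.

28.9 square kilometres

16 = 9.374 × A^0.159  ⇒  A^0.159 = 16/9.374 = 1.707
ln A = ln(1.707) / 0.159 = 0.5346 / 0.159 = 3.3626
A = e^3.3626 ≈ 28.86 square kilometres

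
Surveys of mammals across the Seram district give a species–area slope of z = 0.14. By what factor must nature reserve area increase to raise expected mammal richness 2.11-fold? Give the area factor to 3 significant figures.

(A₂/A₁)^0.14 = 2.11, so A₂/A₁ = 2.11^(1/0.14) = 2.11^7.143
ln(A₂/A₁) = ln 2.11 / 0.14 = 0.7467 / 0.14 = 5.3335
A₂/A₁ = e^5.3335 ≈ 207.2

207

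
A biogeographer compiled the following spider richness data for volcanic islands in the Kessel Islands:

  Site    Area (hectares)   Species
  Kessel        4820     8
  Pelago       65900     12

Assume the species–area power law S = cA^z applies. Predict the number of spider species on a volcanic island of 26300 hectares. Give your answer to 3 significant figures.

z = ln(12/8) / ln(65900/4820) = 0.4055 / 2.6154 = 0.1550
c = 8 / 4820^0.1550 = 8 / 3.724 = 2.148
S₃ = 2.148 × 26300^0.1550 = 2.148 × 4.844 ≈ 10.41

10.4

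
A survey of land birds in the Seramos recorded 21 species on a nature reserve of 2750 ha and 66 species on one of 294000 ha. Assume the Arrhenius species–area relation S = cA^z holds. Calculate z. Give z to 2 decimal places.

Taking logs: ln S = ln c + z ln A, so z = (ln S₂ − ln S₁)/(ln A₂ − ln A₁).
z = ln(66/21) / ln(294000/2750) = ln(3.143) / ln(106.9) = 1.1451 / 4.6720 = 0.2451

0.25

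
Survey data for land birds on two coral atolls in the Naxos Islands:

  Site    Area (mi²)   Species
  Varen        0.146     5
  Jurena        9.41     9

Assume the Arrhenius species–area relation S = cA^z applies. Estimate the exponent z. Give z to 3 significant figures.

0.141

Taking logs: ln S = ln c + z ln A, so z = (ln S₂ − ln S₁)/(ln A₂ − ln A₁).
z = ln(9/5) / ln(9.41/0.146) = ln(1.8) / ln(64.45) = 0.5878 / 4.1659 = 0.1411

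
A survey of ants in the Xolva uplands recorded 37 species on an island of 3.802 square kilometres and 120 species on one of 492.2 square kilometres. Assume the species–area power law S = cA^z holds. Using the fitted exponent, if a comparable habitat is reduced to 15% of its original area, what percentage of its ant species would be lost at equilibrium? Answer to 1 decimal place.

z = ln(120/37) / ln(492.2/3.802) = 1.1766 / 4.8634 = 0.2419
S_new/S_old = (A_new/A_old)^z = 0.15^0.2419 = exp(0.2419 × -1.8971) = 0.6319
Fraction lost = 1 − 0.6319 = 0.3681

36.8%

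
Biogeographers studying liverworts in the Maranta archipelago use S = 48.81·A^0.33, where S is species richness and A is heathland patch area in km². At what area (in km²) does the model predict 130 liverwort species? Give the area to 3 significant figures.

19.5 km²

130 = 48.81 × A^0.33  ⇒  A^0.33 = 130/48.81 = 2.663
ln A = ln(2.663) / 0.33 = 0.9796 / 0.33 = 2.9685
A = e^2.9685 ≈ 19.46 km²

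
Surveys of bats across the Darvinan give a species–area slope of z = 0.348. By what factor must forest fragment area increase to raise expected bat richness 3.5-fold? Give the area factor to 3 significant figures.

36.6

(A₂/A₁)^0.348 = 3.5, so A₂/A₁ = 3.5^(1/0.348) = 3.5^2.874
ln(A₂/A₁) = ln 3.5 / 0.348 = 1.2528 / 0.348 = 3.5999
A₂/A₁ = e^3.5999 ≈ 36.59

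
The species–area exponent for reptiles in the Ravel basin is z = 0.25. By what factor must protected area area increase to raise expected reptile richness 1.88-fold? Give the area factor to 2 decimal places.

(A₂/A₁)^0.25 = 1.88, so A₂/A₁ = 1.88^(1/0.25) = 1.88^4
ln(A₂/A₁) = ln 1.88 / 0.25 = 0.6313 / 0.25 = 2.5251
A₂/A₁ = e^2.5251 ≈ 12.49

12.49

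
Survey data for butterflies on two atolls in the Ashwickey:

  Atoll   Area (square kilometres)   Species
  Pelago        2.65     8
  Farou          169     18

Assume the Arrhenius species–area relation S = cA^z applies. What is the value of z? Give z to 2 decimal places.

0.20

Taking logs: ln S = ln c + z ln A, so z = (ln S₂ − ln S₁)/(ln A₂ − ln A₁).
z = ln(18/8) / ln(169/2.65) = ln(2.25) / ln(63.77) = 0.8109 / 4.1553 = 0.1952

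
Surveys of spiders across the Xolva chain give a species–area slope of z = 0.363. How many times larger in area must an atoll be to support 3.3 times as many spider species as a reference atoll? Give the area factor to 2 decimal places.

(A₂/A₁)^0.363 = 3.3, so A₂/A₁ = 3.3^(1/0.363) = 3.3^2.755
ln(A₂/A₁) = ln 3.3 / 0.363 = 1.1939 / 0.363 = 3.2890
A₂/A₁ = e^3.2890 ≈ 26.82

26.82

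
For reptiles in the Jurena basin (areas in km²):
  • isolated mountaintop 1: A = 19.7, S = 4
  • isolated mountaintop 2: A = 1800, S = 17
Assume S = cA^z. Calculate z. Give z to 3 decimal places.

Taking logs: ln S = ln c + z ln A, so z = (ln S₂ − ln S₁)/(ln A₂ − ln A₁).
z = ln(17/4) / ln(1800/19.7) = ln(4.25) / ln(91.37) = 1.4469 / 4.5149 = 0.3205

0.320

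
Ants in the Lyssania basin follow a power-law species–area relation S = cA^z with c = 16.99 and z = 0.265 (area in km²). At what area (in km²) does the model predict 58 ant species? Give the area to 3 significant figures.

58 = 16.99 × A^0.265  ⇒  A^0.265 = 58/16.99 = 3.414
ln A = ln(3.414) / 0.265 = 1.2278 / 0.265 = 4.6333
A = e^4.6333 ≈ 102.9 km²

103 km²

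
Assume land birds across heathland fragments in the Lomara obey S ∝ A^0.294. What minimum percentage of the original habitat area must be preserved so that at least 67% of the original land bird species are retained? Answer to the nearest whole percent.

26%

Need (A_new/A_old)^0.294 = 0.67, so A_new/A_old = 0.67^(1/0.294) = 0.67^3.401
ln(A_new/A_old) = ln 0.67 / 0.294 = -0.4005 / 0.294 = -1.3622
A_new/A_old = e^-1.3622 ≈ 0.2561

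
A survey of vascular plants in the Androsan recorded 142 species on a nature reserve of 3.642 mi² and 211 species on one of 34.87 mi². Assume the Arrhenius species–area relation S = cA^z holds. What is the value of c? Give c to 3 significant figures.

113

z = ln(S₂/S₁) / ln(A₂/A₁) = ln(211/142) / ln(34.87/3.642) = 0.3960 / 2.2591 = 0.1753
c = S₁ / A₁^z = 142 / 3.642^0.1753 = 142 / 1.254 = 113.2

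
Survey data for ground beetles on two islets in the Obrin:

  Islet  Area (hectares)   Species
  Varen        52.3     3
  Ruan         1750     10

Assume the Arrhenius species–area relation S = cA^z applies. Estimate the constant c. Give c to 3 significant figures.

z = ln(S₂/S₁) / ln(A₂/A₁) = ln(10/3) / ln(1750/52.3) = 1.2040 / 3.5104 = 0.3430
c = S₁ / A₁^z = 3 / 52.3^0.3430 = 3 / 3.885 = 0.7722

0.772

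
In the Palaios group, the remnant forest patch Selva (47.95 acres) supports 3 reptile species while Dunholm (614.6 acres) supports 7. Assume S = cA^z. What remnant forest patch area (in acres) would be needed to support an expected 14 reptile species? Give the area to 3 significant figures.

z = ln(7/3) / ln(614.6/47.95) = 0.8473 / 2.5508 = 0.3322
c = 3 / 47.95^0.3322 = 3 / 3.617 = 0.8295
A = (14/0.8295)^(1/0.3322) ⇒ ln A = ln(16.88)/0.3322 = 8.5077
A = e^8.5077 ≈ 4953 acres

4950 acres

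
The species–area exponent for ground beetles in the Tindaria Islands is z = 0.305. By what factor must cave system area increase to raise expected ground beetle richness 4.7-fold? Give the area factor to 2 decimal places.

159.81

(A₂/A₁)^0.305 = 4.7, so A₂/A₁ = 4.7^(1/0.305) = 4.7^3.279
ln(A₂/A₁) = ln 4.7 / 0.305 = 1.5476 / 0.305 = 5.0740
A₂/A₁ = e^5.0740 ≈ 159.8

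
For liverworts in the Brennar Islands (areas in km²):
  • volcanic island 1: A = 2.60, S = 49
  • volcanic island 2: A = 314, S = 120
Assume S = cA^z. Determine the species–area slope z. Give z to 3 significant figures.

Taking logs: ln S = ln c + z ln A, so z = (ln S₂ − ln S₁)/(ln A₂ − ln A₁).
z = ln(120/49) / ln(314/2.6) = ln(2.449) / ln(120.8) = 0.8957 / 4.7939 = 0.1868

0.187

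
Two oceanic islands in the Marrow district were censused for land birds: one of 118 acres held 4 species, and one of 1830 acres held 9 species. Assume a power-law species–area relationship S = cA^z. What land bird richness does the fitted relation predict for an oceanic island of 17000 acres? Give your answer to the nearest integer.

17

z = ln(9/4) / ln(1830/118) = 0.8109 / 2.7414 = 0.2958
c = 4 / 118^0.2958 = 4 / 4.101 = 0.9754
S₃ = 0.9754 × 17000^0.2958 = 0.9754 × 17.84 ≈ 17.4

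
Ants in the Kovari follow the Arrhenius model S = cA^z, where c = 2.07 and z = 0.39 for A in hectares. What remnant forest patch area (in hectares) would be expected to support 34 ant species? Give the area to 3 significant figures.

1310 hectares

34 = 2.07 × A^0.39  ⇒  A^0.39 = 34/2.07 = 16.43
ln A = ln(16.43) / 0.39 = 2.7988 / 0.39 = 7.1764
A = e^7.1764 ≈ 1308 hectares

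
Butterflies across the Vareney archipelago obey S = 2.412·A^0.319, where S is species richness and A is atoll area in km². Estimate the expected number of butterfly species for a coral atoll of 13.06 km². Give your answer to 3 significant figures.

5.47

S = 2.412 × 13.06^0.319 = 2.412 × 2.27 ≈ 5.475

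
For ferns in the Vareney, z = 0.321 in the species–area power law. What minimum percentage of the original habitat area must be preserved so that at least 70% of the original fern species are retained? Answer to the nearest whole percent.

33%

Need (A_new/A_old)^0.321 = 0.7, so A_new/A_old = 0.7^(1/0.321) = 0.7^3.115
ln(A_new/A_old) = ln 0.7 / 0.321 = -0.3567 / 0.321 = -1.1111
A_new/A_old = e^-1.1111 ≈ 0.3292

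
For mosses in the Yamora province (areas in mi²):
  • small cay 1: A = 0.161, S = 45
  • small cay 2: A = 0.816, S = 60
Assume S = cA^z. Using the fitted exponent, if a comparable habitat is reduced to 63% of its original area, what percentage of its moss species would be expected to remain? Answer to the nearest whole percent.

92%

z = ln(60/45) / ln(0.816/0.161) = 0.2877 / 1.6230 = 0.1773
S_new/S_old = (A_new/A_old)^z = 0.63^0.1773 = exp(0.1773 × -0.4620) = 0.9214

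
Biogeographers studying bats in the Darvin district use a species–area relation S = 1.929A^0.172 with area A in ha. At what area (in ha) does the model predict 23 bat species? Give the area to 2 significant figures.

23 = 1.929 × A^0.172  ⇒  A^0.172 = 23/1.929 = 11.92
ln A = ln(11.92) / 0.172 = 2.4785 / 0.172 = 14.4098
A = e^14.4098 ≈ 1811816 ha

1800000 ha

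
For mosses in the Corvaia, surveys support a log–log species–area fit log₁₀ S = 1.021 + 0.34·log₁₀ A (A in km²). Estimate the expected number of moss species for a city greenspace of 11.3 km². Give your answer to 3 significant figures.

S = 10.5 × 11.3^0.34 = 10.5 × 2.281 ≈ 23.94

23.9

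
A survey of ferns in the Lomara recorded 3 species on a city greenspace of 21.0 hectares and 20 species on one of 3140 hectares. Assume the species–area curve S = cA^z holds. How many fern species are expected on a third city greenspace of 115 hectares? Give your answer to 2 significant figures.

5.7

z = ln(20/3) / ln(3140/21) = 1.8971 / 5.0075 = 0.3789
c = 3 / 21^0.3789 = 3 / 3.169 = 0.9466
S₃ = 0.9466 × 115^0.3789 = 0.9466 × 6.036 ≈ 5.713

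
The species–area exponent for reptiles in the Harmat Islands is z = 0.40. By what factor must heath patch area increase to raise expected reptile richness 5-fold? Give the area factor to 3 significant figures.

(A₂/A₁)^0.4 = 5, so A₂/A₁ = 5^(1/0.4) = 5^2.5
ln(A₂/A₁) = ln 5 / 0.4 = 1.6094 / 0.4 = 4.0236
A₂/A₁ = e^4.0236 ≈ 55.9

55.9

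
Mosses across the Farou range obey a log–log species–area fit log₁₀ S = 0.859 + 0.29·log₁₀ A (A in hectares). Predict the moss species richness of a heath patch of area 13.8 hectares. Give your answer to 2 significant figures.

S = 7.228 × 13.8^0.29
ln S = ln 7.228 + 0.29 × ln 13.8 = 1.9779 + 0.29 × 2.6247 = 2.7391
S = e^2.7391 ≈ 15.47

15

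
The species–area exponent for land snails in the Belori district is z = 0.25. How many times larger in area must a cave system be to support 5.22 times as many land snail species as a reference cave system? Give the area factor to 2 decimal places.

(A₂/A₁)^0.25 = 5.22, so A₂/A₁ = 5.22^(1/0.25) = 5.22^4
ln(A₂/A₁) = ln 5.22 / 0.25 = 1.6525 / 0.25 = 6.6100
A₂/A₁ = e^6.6100 ≈ 742.5

742.48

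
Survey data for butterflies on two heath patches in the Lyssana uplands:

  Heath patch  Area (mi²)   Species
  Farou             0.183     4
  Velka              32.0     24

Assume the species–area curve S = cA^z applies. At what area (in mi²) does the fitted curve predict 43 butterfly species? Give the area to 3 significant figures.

172 mi²

z = ln(24/4) / ln(32/0.183) = 1.7918 / 5.1640 = 0.3470
c = 4 / 0.183^0.3470 = 4 / 0.5547 = 7.211
A = (43/7.211)^(1/0.3470) ⇒ ln A = ln(5.963)/0.3470 = 5.1464
A = e^5.1464 ≈ 171.8 mi²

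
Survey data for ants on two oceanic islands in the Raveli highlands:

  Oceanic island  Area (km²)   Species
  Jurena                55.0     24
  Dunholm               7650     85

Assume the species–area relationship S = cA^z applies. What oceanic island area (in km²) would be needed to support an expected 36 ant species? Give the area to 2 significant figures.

z = ln(85/24) / ln(7650/55) = 1.2646 / 4.9351 = 0.2562
c = 24 / 55^0.2562 = 24 / 2.792 = 8.595
A = (36/8.595)^(1/0.2562) ⇒ ln A = ln(4.188)/0.2562 = 5.5897
A = e^5.5897 ≈ 267.6 km²

270 km²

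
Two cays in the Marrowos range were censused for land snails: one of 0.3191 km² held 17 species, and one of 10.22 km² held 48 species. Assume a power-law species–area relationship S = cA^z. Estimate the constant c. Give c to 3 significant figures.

23.9

z = ln(S₂/S₁) / ln(A₂/A₁) = ln(48/17) / ln(10.22/0.3191) = 1.0380 / 3.4666 = 0.2994
c = S₁ / A₁^z = 17 / 0.3191^0.2994 = 17 / 0.7103 = 23.93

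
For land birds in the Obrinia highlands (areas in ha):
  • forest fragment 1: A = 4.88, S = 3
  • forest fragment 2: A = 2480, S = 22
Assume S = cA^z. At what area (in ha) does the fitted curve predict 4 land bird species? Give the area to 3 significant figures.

z = ln(22/3) / ln(2480/4.88) = 1.9924 / 6.2309 = 0.3198
c = 3 / 4.88^0.3198 = 3 / 1.66 = 1.807
A = (4/1.807)^(1/0.3198) ⇒ ln A = ln(2.213)/0.3198 = 2.4848
A = e^2.4848 ≈ 12 ha

12.0 ha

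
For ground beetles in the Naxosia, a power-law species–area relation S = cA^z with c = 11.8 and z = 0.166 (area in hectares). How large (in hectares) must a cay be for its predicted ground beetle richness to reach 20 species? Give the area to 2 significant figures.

24 hectares

20 = 11.8 × A^0.166  ⇒  A^0.166 = 20/11.8 = 1.695
ln A = ln(1.695) / 0.166 = 0.5276 / 0.166 = 3.1785
A = e^3.1785 ≈ 24.01 hectares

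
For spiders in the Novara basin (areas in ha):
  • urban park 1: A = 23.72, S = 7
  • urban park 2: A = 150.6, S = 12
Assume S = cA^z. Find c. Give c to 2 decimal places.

z = ln(S₂/S₁) / ln(A₂/A₁) = ln(12/7) / ln(150.6/23.72) = 0.5390 / 1.8483 = 0.2916
c = S₁ / A₁^z = 7 / 23.72^0.2916 = 7 / 2.518 = 2.78

2.78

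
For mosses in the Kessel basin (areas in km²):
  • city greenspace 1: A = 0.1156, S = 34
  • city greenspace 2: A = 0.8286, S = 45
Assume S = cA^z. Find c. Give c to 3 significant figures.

z = ln(S₂/S₁) / ln(A₂/A₁) = ln(45/34) / ln(0.8286/0.1156) = 0.2803 / 1.9696 = 0.1423
c = S₁ / A₁^z = 34 / 0.1156^0.1423 = 34 / 0.7356 = 46.22

46.2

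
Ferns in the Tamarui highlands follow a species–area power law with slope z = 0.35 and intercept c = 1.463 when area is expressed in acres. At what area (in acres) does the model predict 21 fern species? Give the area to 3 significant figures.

2020 acres

21 = 1.463 × A^0.35  ⇒  A^0.35 = 21/1.463 = 14.35
ln A = ln(14.35) / 0.35 = 2.6640 / 0.35 = 7.6115
A = e^7.6115 ≈ 2021 acres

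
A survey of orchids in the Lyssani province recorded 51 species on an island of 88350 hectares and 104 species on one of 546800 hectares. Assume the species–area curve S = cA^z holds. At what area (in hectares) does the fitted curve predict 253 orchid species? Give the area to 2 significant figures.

5300000 hectares

z = ln(104/51) / ln(546800/88350) = 0.7126 / 1.8228 = 0.3909
c = 51 / 88350^0.3909 = 51 / 85.82 = 0.5943
A = (253/0.5943)^(1/0.3909) ⇒ ln A = ln(425.7)/0.3909 = 15.4859
A = e^15.4859 ≈ 5314452 hectares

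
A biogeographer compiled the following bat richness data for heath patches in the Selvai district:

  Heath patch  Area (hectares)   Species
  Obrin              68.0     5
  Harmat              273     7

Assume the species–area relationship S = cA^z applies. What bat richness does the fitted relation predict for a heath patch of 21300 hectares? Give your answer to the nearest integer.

z = ln(7/5) / ln(273/68) = 0.3365 / 1.3900 = 0.2421
c = 5 / 68^0.2421 = 5 / 2.777 = 1.8
S₃ = 1.8 × 21300^0.2421 = 1.8 × 11.16 ≈ 20.1

20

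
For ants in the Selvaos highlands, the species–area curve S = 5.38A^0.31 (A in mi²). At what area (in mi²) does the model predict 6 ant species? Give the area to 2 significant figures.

1.4 mi²

6 = 5.38 × A^0.31  ⇒  A^0.31 = 6/5.38 = 1.115
ln A = ln(1.115) / 0.31 = 0.1091 / 0.31 = 0.3518
A = e^0.3518 ≈ 1.422 mi²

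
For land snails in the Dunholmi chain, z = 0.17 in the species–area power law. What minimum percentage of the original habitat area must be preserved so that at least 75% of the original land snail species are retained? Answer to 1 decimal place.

Need (A_new/A_old)^0.17 = 0.75, so A_new/A_old = 0.75^(1/0.17) = 0.75^5.882
ln(A_new/A_old) = ln 0.75 / 0.17 = -0.2877 / 0.17 = -1.6922
A_new/A_old = e^-1.6922 ≈ 0.1841

18.4%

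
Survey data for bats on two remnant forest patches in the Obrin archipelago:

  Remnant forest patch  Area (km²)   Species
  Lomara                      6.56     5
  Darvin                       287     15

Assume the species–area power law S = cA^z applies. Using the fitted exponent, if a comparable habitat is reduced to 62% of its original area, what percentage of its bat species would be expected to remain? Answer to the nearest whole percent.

z = ln(15/5) / ln(287/6.56) = 1.0986 / 3.7785 = 0.2908
S_new/S_old = (A_new/A_old)^z = 0.62^0.2908 = exp(0.2908 × -0.4780) = 0.8702

87%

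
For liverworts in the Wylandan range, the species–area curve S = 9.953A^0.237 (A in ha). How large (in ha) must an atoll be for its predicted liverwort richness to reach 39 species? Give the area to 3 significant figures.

318 ha

39 = 9.953 × A^0.237  ⇒  A^0.237 = 39/9.953 = 3.918
ln A = ln(3.918) / 0.237 = 1.3657 / 0.237 = 5.7624
A = e^5.7624 ≈ 318.1 ha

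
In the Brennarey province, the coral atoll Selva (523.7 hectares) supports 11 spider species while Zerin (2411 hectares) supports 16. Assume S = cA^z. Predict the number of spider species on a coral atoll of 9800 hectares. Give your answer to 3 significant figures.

z = ln(16/11) / ln(2411/523.7) = 0.3747 / 1.5269 = 0.2454
c = 11 / 523.7^0.2454 = 11 / 4.648 = 2.367
S₃ = 2.367 × 9800^0.2454 = 2.367 × 9.538 ≈ 22.57

22.6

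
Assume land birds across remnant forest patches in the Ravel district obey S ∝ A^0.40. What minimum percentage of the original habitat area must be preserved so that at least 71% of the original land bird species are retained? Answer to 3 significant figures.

42.5%

Need (A_new/A_old)^0.4 = 0.71, so A_new/A_old = 0.71^(1/0.4) = 0.71^2.5
ln(A_new/A_old) = ln 0.71 / 0.4 = -0.3425 / 0.4 = -0.8562
A_new/A_old = e^-0.8562 ≈ 0.4248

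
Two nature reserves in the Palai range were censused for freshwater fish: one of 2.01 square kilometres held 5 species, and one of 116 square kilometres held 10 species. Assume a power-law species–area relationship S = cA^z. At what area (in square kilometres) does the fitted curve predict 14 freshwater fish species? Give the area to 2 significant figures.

830 square kilometres

z = ln(10/5) / ln(116/2.01) = 0.6931 / 4.0555 = 0.1709
c = 5 / 2.01^0.1709 = 5 / 1.127 = 4.438
A = (14/4.438)^(1/0.1709) ⇒ ln A = ln(3.155)/0.1709 = 6.7222
A = e^6.7222 ≈ 830.7 square kilometres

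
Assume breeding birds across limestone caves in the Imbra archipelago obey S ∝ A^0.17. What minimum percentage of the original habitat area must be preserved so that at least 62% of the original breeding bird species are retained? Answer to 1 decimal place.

Need (A_new/A_old)^0.17 = 0.62, so A_new/A_old = 0.62^(1/0.17) = 0.62^5.882
ln(A_new/A_old) = ln 0.62 / 0.17 = -0.4780 / 0.17 = -2.8120
A_new/A_old = e^-2.8120 ≈ 0.06009

6.0%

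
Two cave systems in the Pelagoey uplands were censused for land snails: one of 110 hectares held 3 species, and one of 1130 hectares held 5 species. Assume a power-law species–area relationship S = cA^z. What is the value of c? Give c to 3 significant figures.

z = ln(S₂/S₁) / ln(A₂/A₁) = ln(5/3) / ln(1130/110) = 0.5108 / 2.3295 = 0.2193
c = S₁ / A₁^z = 3 / 110^0.2193 = 3 / 2.803 = 1.07

1.07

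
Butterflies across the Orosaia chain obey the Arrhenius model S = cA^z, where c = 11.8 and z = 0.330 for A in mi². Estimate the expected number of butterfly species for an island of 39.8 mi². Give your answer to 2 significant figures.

40

S = 11.8 × 39.8^0.33
ln S = ln 11.8 + 0.33 × ln 39.8 = 2.4681 + 0.33 × 3.6839 = 3.6838
S = e^3.6838 ≈ 39.8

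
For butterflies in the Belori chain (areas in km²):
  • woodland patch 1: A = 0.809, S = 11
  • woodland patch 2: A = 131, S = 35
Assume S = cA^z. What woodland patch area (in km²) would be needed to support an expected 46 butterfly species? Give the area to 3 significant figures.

435 km²

z = ln(35/11) / ln(131/0.809) = 1.1575 / 5.0872 = 0.2275
c = 11 / 0.809^0.2275 = 11 / 0.9529 = 11.54
A = (46/11.54)^(1/0.2275) ⇒ ln A = ln(3.985)/0.2275 = 6.0764
A = e^6.0764 ≈ 435.4 km²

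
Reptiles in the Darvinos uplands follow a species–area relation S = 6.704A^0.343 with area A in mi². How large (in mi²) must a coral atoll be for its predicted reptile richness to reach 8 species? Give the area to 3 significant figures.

1.67 mi²

8 = 6.704 × A^0.343  ⇒  A^0.343 = 8/6.704 = 1.193
ln A = ln(1.193) / 0.343 = 0.1767 / 0.343 = 0.5153
A = e^0.5153 ≈ 1.674 mi²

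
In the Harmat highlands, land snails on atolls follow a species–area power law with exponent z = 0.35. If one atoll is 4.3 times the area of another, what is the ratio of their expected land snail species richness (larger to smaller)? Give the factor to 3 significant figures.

S₂/S₁ = (A₂/A₁)^z = 4.3^0.35
ln(S₂/S₁) = 0.35 × ln 4.3 = 0.35 × 1.4586 = 0.5105
S₂/S₁ = e^0.5105 ≈ 1.666

1.67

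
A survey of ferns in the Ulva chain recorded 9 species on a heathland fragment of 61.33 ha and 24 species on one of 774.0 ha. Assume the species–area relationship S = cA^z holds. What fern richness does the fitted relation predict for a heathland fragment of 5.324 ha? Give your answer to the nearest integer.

3

z = ln(24/9) / ln(774/61.33) = 0.9808 / 2.5353 = 0.3869
c = 9 / 61.33^0.3869 = 9 / 4.916 = 1.831
S₃ = 1.831 × 5.324^0.3869 = 1.831 × 1.91 ≈ 3.496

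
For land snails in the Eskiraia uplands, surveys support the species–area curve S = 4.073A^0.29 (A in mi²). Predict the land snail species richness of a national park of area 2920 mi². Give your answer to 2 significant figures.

41

S = 4.073 × 2920^0.29
ln S = ln 4.073 + 0.29 × ln 2920 = 1.4044 + 0.29 × 7.9793 = 3.7184
S = e^3.7184 ≈ 41.2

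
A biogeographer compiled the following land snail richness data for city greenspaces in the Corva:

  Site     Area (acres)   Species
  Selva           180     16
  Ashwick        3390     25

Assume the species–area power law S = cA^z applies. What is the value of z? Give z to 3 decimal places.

0.152

Taking logs: ln S = ln c + z ln A, so z = (ln S₂ − ln S₁)/(ln A₂ − ln A₁).
z = ln(25/16) / ln(3390/180) = ln(1.562) / ln(18.83) = 0.4463 / 2.9356 = 0.1520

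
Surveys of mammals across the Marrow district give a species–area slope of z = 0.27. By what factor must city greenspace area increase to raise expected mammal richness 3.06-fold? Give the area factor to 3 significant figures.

(A₂/A₁)^0.27 = 3.06, so A₂/A₁ = 3.06^(1/0.27) = 3.06^3.704
ln(A₂/A₁) = ln 3.06 / 0.27 = 1.1184 / 0.27 = 4.1423
A₂/A₁ = e^4.1423 ≈ 62.95

62.9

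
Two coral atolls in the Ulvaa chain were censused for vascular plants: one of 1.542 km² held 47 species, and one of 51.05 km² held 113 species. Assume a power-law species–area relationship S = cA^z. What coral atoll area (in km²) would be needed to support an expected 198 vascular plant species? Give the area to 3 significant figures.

z = ln(113/47) / ln(51.05/1.542) = 0.8772 / 3.4997 = 0.2507
c = 47 / 1.542^0.2507 = 47 / 1.115 = 42.17
A = (198/42.17)^(1/0.2507) ⇒ ln A = ln(4.696)/0.2507 = 6.1704
A = e^6.1704 ≈ 478.4 km²

478 km²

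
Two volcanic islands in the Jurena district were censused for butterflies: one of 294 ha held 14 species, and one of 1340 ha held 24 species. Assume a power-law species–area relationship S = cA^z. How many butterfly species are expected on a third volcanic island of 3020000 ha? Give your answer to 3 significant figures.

z = ln(24/14) / ln(1340/294) = 0.5390 / 1.5168 = 0.3553
c = 14 / 294^0.3553 = 14 / 7.535 = 1.858
S₃ = 1.858 × 3020000^0.3553 = 1.858 × 200.7 ≈ 372.9

373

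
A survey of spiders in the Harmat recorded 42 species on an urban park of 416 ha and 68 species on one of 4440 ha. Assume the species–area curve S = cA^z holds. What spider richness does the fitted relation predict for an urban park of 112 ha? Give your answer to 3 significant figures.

z = ln(68/42) / ln(4440/416) = 0.4818 / 2.3677 = 0.2035
c = 42 / 416^0.2035 = 42 / 3.412 = 12.31
S₃ = 12.31 × 112^0.2035 = 12.31 × 2.612 ≈ 32.16

32.2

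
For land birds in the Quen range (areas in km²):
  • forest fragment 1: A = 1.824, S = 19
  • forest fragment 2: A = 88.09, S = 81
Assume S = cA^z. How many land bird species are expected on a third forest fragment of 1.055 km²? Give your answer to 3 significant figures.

15.5

z = ln(81/19) / ln(88.09/1.824) = 1.4500 / 3.8773 = 0.3740
c = 19 / 1.824^0.3740 = 19 / 1.252 = 15.18
S₃ = 15.18 × 1.055^0.3740 = 15.18 × 1.02 ≈ 15.48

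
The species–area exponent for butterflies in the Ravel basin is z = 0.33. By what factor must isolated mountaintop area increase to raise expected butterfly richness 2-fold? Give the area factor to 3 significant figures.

8.17

(A₂/A₁)^0.33 = 2, so A₂/A₁ = 2^(1/0.33) = 2^3.03
ln(A₂/A₁) = ln 2 / 0.33 = 0.6931 / 0.33 = 2.1004
A₂/A₁ = e^2.1004 ≈ 8.17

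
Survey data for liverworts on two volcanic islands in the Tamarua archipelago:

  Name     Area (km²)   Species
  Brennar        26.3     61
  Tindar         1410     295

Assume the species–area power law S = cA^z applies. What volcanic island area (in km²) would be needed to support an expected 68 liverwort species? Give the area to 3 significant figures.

34.6 km²

z = ln(295/61) / ln(1410/26.3) = 1.5761 / 3.9818 = 0.3958
c = 61 / 26.3^0.3958 = 61 / 3.648 = 16.72
A = (68/16.72)^(1/0.3958) ⇒ ln A = ln(4.067)/0.3958 = 3.5440
A = e^3.5440 ≈ 34.61 km²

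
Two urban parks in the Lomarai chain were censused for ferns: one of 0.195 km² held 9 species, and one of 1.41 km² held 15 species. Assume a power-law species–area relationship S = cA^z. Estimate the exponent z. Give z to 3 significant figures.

0.258

Taking logs: ln S = ln c + z ln A, so z = (ln S₂ − ln S₁)/(ln A₂ − ln A₁).
z = ln(15/9) / ln(1.41/0.195) = ln(1.667) / ln(7.231) = 0.5108 / 1.9783 = 0.2582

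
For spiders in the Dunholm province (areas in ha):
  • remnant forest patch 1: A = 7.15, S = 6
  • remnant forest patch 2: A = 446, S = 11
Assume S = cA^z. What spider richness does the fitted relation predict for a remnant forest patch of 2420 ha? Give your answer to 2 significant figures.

z = ln(11/6) / ln(446/7.15) = 0.6061 / 4.1332 = 0.1467
c = 6 / 7.15^0.1467 = 6 / 1.334 = 4.496
S₃ = 4.496 × 2420^0.1467 = 4.496 × 3.135 ≈ 14.1

14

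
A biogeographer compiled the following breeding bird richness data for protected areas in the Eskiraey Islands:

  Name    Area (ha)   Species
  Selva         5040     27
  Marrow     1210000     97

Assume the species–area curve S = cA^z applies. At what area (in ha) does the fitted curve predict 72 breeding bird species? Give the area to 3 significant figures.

337000 ha

z = ln(97/27) / ln(1210000/5040) = 1.2789 / 5.4810 = 0.2333
c = 27 / 5040^0.2333 = 27 / 7.31 = 3.694
A = (72/3.694)^(1/0.2333) ⇒ ln A = ln(19.49)/0.2333 = 12.7288
A = e^12.7288 ≈ 337317 ha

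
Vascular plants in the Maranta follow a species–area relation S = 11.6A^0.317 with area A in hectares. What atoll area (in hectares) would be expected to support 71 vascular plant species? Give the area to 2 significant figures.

300 hectares

71 = 11.6 × A^0.317  ⇒  A^0.317 = 71/11.6 = 6.121
ln A = ln(6.121) / 0.317 = 1.8117 / 0.317 = 5.7151
A = e^5.7151 ≈ 303.4 hectares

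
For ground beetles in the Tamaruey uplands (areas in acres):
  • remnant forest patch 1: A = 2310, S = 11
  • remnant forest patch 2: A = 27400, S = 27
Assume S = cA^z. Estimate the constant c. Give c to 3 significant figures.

0.661

z = ln(S₂/S₁) / ln(A₂/A₁) = ln(27/11) / ln(27400/2310) = 0.8979 / 2.4733 = 0.3631
c = S₁ / A₁^z = 11 / 2310^0.3631 = 11 / 16.64 = 0.661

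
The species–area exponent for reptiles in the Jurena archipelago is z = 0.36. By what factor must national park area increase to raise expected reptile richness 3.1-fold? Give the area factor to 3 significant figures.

(A₂/A₁)^0.36 = 3.1, so A₂/A₁ = 3.1^(1/0.36) = 3.1^2.778
ln(A₂/A₁) = ln 3.1 / 0.36 = 1.1314 / 0.36 = 3.1428
A₂/A₁ = e^3.1428 ≈ 23.17

23.2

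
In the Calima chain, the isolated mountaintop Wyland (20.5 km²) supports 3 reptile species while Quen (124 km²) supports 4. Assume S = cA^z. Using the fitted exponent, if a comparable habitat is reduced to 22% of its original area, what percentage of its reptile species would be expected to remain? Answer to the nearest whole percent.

79%

z = ln(4/3) / ln(124/20.5) = 0.2877 / 1.7999 = 0.1598
S_new/S_old = (A_new/A_old)^z = 0.22^0.1598 = exp(0.1598 × -1.5141) = 0.785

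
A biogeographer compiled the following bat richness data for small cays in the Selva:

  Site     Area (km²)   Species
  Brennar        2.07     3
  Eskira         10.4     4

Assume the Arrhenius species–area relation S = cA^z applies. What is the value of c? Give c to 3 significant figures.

z = ln(S₂/S₁) / ln(A₂/A₁) = ln(4/3) / ln(10.4/2.07) = 0.2877 / 1.6143 = 0.1782
c = S₁ / A₁^z = 3 / 2.07^0.1782 = 3 / 1.138 = 2.635

2.64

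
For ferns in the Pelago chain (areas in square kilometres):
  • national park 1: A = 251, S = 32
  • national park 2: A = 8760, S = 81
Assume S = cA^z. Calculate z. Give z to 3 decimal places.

0.261

Taking logs: ln S = ln c + z ln A, so z = (ln S₂ − ln S₁)/(ln A₂ − ln A₁).
z = ln(81/32) / ln(8760/251) = ln(2.531) / ln(34.9) = 0.9287 / 3.5525 = 0.2614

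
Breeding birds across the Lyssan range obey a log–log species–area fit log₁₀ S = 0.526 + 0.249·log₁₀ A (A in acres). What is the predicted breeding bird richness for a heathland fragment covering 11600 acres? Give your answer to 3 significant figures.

34.5

S = 3.357 × 11600^0.249
ln S = ln 3.357 + 0.249 × ln 11600 = 1.2112 + 0.249 × 9.3588 = 3.5415
S = e^3.5415 ≈ 34.52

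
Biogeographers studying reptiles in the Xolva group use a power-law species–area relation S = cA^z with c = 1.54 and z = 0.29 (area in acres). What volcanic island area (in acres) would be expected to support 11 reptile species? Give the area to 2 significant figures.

880 acres

11 = 1.54 × A^0.29  ⇒  A^0.29 = 11/1.54 = 7.143
ln A = ln(7.143) / 0.29 = 1.9661 / 0.29 = 6.7797
A = e^6.7797 ≈ 879.8 acres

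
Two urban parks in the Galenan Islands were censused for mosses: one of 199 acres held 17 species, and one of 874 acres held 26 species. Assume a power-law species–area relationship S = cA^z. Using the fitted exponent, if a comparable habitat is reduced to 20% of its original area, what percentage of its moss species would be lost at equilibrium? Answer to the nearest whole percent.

37%

z = ln(26/17) / ln(874/199) = 0.4249 / 1.4798 = 0.2871
S_new/S_old = (A_new/A_old)^z = 0.2^0.2871 = exp(0.2871 × -1.6094) = 0.63
Fraction lost = 1 − 0.63 = 0.37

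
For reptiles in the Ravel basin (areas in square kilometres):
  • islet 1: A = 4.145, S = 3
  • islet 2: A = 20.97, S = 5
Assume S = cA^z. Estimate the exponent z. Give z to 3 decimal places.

Taking logs: ln S = ln c + z ln A, so z = (ln S₂ − ln S₁)/(ln A₂ − ln A₁).
z = ln(5/3) / ln(20.97/4.145) = ln(1.667) / ln(5.059) = 0.5108 / 1.6212 = 0.3151

0.315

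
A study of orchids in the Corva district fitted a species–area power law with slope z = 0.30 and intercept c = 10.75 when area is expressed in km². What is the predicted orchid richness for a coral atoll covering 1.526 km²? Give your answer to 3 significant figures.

S = 10.75 × 1.526^0.3 = 10.75 × 1.135 ≈ 12.2

12.2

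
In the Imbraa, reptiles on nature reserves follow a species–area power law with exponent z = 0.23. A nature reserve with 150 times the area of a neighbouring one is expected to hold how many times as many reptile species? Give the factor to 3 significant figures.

S₂/S₁ = (A₂/A₁)^z = 150^0.23
ln(S₂/S₁) = 0.23 × ln 150 = 0.23 × 5.0106 = 1.1524
S₂/S₁ = e^1.1524 ≈ 3.166

3.17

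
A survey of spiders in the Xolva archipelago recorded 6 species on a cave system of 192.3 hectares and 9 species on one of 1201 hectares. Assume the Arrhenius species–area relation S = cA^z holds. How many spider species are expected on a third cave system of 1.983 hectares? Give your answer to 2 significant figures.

2.2

z = ln(9/6) / ln(1201/192.3) = 0.4055 / 1.8319 = 0.2213
c = 6 / 192.3^0.2213 = 6 / 3.203 = 1.873
S₃ = 1.873 × 1.983^0.2213 = 1.873 × 1.164 ≈ 2.18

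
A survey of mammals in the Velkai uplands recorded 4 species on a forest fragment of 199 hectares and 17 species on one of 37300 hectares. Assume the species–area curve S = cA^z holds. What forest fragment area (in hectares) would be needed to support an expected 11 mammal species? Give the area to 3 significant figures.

7730 hectares

z = ln(17/4) / ln(37300/199) = 1.4469 / 5.2334 = 0.2765
c = 4 / 199^0.2765 = 4 / 4.321 = 0.9257
A = (11/0.9257)^(1/0.2765) ⇒ ln A = ln(11.88)/0.2765 = 8.9522
A = e^8.9522 ≈ 7725 hectares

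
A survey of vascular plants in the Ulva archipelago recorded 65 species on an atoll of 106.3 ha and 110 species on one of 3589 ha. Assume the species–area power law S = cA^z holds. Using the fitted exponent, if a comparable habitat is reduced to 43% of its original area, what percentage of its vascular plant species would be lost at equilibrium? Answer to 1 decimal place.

11.9%

z = ln(110/65) / ln(3589/106.3) = 0.5261 / 3.5194 = 0.1495
S_new/S_old = (A_new/A_old)^z = 0.43^0.1495 = exp(0.1495 × -0.8440) = 0.8815
Fraction lost = 1 − 0.8815 = 0.1185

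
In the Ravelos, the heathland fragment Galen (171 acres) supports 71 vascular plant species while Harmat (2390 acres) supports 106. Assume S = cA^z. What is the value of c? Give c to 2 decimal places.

32.50

z = ln(S₂/S₁) / ln(A₂/A₁) = ln(106/71) / ln(2390/171) = 0.4008 / 2.6374 = 0.1520
c = S₁ / A₁^z = 71 / 171^0.1520 = 71 / 2.184 = 32.5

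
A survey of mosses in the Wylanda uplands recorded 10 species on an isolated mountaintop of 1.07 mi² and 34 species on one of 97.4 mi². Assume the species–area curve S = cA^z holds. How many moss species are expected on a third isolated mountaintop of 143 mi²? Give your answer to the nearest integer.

z = ln(34/10) / ln(97.4/1.07) = 1.2238 / 4.5112 = 0.2713
c = 10 / 1.07^0.2713 = 10 / 1.019 = 9.818
S₃ = 9.818 × 143^0.2713 = 9.818 × 3.843 ≈ 37.73

38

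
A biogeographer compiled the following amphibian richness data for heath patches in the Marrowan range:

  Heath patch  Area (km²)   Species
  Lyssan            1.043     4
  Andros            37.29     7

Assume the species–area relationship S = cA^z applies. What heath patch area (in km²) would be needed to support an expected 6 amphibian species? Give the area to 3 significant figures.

z = ln(7/4) / ln(37.29/1.043) = 0.5596 / 3.5766 = 0.1565
c = 4 / 1.043^0.1565 = 4 / 1.007 = 3.974
A = (6/3.974)^(1/0.1565) ⇒ ln A = ln(1.51)/0.1565 = 2.6335
A = e^2.6335 ≈ 13.92 km²

13.9 km²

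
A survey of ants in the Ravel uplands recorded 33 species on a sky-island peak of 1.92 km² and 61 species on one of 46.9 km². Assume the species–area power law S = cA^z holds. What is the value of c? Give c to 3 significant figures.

29.1

z = ln(S₂/S₁) / ln(A₂/A₁) = ln(61/33) / ln(46.9/1.92) = 0.6144 / 3.1957 = 0.1922
c = S₁ / A₁^z = 33 / 1.92^0.1922 = 33 / 1.134 = 29.11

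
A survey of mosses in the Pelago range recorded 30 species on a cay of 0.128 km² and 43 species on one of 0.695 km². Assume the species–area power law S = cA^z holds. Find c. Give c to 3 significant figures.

46.5

z = ln(S₂/S₁) / ln(A₂/A₁) = ln(43/30) / ln(0.695/0.128) = 0.3600 / 1.6919 = 0.2128
c = S₁ / A₁^z = 30 / 0.128^0.2128 = 30 / 0.6457 = 46.46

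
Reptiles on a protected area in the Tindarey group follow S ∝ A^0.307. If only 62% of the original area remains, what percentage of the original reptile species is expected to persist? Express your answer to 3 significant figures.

86.4%

S_new/S_old = (A_new/A_old)^z = 0.62^0.307
= exp(0.307 × ln 0.62) = exp(0.307 × -0.4780) = exp(-0.1468) ≈ 0.8635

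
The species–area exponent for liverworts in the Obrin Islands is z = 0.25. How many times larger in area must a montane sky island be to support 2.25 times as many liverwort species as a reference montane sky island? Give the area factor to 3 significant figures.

(A₂/A₁)^0.25 = 2.25, so A₂/A₁ = 2.25^(1/0.25) = 2.25^4
ln(A₂/A₁) = ln 2.25 / 0.25 = 0.8109 / 0.25 = 3.2437
A₂/A₁ = e^3.2437 ≈ 25.63

25.6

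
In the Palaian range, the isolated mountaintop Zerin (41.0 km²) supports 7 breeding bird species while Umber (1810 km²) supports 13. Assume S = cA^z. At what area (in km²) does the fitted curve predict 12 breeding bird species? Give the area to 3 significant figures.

z = ln(13/7) / ln(1810/41) = 0.6190 / 3.7875 = 0.1634
c = 7 / 41^0.1634 = 7 / 1.835 = 3.815
A = (12/3.815)^(1/0.1634) ⇒ ln A = ln(3.145)/0.1634 = 7.0114
A = e^7.0114 ≈ 1109 km²

1110 km²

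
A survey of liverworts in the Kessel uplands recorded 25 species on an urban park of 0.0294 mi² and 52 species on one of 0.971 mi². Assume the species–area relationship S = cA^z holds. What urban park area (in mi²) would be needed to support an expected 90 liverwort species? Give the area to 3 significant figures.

z = ln(52/25) / ln(0.971/0.0294) = 0.7324 / 3.4973 = 0.2094
c = 25 / 0.0294^0.2094 = 25 / 0.4778 = 52.32
A = (90/52.32)^(1/0.2094) ⇒ ln A = ln(1.72)/0.2094 = 2.5902
A = e^2.5902 ≈ 13.33 mi²

13.3 mi²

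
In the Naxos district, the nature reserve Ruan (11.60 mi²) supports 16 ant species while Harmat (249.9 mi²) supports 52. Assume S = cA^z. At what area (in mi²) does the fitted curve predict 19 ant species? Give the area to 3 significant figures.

18.1 mi²

z = ln(52/16) / ln(249.9/11.6) = 1.1787 / 3.0701 = 0.3839
c = 16 / 11.6^0.3839 = 16 / 2.563 = 6.244
A = (19/6.244)^(1/0.3839) ⇒ ln A = ln(3.043)/0.3839 = 2.8986
A = e^2.8986 ≈ 18.15 mi²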